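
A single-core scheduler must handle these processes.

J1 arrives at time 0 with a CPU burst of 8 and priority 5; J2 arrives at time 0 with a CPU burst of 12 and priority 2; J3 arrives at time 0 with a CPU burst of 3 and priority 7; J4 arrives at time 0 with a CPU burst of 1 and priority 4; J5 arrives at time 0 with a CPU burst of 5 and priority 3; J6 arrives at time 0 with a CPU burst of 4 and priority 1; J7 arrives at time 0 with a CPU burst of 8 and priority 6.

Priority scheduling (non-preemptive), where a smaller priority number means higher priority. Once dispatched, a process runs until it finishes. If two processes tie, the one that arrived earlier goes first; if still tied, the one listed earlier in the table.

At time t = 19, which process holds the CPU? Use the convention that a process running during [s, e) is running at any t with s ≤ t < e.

Schedule: | J6 0-4 | J2 4-16 | J5 16-21 | J4 21-22 | J1 22-30 | J7 30-38 | J3 38-41 |
Completion: J1=30  J2=16  J3=41  J4=22  J5=21  J6=4  J7=38
Turnaround (C−A): J1=30  J2=16  J3=41  J4=22  J5=21  J6=4  J7=38

J5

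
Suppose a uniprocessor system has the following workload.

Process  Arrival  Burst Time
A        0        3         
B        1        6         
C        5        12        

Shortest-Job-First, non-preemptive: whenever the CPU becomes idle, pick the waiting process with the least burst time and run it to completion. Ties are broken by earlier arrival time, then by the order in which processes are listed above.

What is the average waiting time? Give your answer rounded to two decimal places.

Schedule: | A 0-3 | B 3-9 | C 9-21 |
Completion: A=3  B=9  C=21
Turnaround (C−A): A=3  B=8  C=16
Waiting times: A=0, B=2, C=4
Average waiting = (0+2+4) / 3 = 6/3 = 2.00

2.00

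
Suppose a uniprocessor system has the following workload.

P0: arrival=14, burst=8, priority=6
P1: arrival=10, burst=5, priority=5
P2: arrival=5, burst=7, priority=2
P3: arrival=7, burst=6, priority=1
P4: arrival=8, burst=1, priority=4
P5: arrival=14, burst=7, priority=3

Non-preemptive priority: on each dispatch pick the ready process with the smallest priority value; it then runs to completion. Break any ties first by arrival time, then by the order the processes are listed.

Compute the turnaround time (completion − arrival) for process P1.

Gantt: | idle 0-5 | P2 5-12 | P3 12-18 | P5 18-25 | P4 25-26 | P1 26-31 | P0 31-39 |
Completion: P0=39  P1=31  P2=12  P3=18  P4=26  P5=25
Turnaround(P1) = completion − arrival = 31 − 10 = 21

21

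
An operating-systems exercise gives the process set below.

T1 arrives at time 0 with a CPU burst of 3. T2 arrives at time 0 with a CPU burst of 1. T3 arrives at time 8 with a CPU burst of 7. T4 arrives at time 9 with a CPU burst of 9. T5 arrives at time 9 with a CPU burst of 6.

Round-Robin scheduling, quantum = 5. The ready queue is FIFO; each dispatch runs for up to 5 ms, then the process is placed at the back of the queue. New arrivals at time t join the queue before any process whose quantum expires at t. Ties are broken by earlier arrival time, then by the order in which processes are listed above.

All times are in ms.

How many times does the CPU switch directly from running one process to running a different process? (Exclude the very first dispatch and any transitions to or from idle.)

Timeline: | T1 0-3 | T2 3-4 | idle 4-8 | T3 8-13 | T4 13-18 | T5 18-23 | T3 23-25 | T4 25-29 | T5 29-30 |
Completion: T1=3  T2=4  T3=25  T4=29  T5=30
Turnaround (C−A): T1=3  T2=4  T3=17  T4=20  T5=21

6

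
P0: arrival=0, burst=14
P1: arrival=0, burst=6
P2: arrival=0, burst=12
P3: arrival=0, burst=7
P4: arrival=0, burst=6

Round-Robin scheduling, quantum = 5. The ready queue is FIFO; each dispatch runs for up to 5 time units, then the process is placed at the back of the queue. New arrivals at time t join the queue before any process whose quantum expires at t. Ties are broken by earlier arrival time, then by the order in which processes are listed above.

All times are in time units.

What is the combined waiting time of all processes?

Schedule: | P0 0-5 | P1 5-10 | P2 10-15 | P3 15-20 | P4 20-25 | P0 25-30 | P1 30-31 | P2 31-36 | P3 36-38 | P4 38-39 | P0 39-43 | P2 43-45 |
Completion: P0=43  P1=31  P2=45  P3=38  P4=39
Turnaround (C−A): P0=43  P1=31  P2=45  P3=38  P4=39
Waiting = turnaround − burst: P0=29, P1=25, P2=33, P3=31, P4=33
Total waiting = 29 + 25 + 33 + 31 + 33 = 151

151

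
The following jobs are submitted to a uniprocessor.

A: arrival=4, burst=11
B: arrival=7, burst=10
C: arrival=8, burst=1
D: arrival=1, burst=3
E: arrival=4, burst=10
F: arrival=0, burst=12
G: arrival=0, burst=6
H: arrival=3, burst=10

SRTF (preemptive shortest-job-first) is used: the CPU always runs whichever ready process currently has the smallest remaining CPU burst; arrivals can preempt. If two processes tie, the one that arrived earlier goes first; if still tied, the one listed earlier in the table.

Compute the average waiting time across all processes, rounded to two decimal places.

Timeline: | G 0-1 | D 1-4 | G 4-9 | C 9-10 | H 10-20 | E 20-30 | B 30-40 | A 40-51 | F 51-63 |
Completion: A=51  B=40  C=10  D=4  E=30  F=63  G=9  H=20
Turnaround (C−A): A=47  B=33  C=2  D=3  E=26  F=63  G=9  H=17
Waiting times: A=36, B=23, C=1, D=0, E=16, F=51, G=3, H=7
Average waiting = (36+23+1+0+16+51+3+7) / 8 = 137/8 = 17.13

17.13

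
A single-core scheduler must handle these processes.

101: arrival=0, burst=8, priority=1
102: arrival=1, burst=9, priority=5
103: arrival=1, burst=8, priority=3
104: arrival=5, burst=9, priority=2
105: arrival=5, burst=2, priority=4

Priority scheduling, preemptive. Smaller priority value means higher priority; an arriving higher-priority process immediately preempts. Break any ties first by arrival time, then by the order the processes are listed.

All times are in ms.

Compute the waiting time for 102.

26

Gantt: | 101 0-8 | 104 8-17 | 103 17-25 | 105 25-27 | 102 27-36 |
Completion: 101=8  102=36  103=25  104=17  105=27
Turnaround (C−A): 101=8  102=35  103=24  104=12  105=22
Waiting(102) = turnaround − burst = 35 − 9 = 26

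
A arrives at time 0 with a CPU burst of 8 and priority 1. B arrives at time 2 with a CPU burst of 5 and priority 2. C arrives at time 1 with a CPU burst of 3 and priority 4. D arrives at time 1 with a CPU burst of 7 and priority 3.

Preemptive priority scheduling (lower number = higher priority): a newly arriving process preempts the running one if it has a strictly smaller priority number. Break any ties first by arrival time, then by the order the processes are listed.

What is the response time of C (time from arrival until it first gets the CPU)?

Schedule: | A 0-8 | B 8-13 | D 13-20 | C 20-23 |
Completion: A=8  B=13  C=23  D=20
Response(C) = first start − arrival = 20 − 1 = 19

19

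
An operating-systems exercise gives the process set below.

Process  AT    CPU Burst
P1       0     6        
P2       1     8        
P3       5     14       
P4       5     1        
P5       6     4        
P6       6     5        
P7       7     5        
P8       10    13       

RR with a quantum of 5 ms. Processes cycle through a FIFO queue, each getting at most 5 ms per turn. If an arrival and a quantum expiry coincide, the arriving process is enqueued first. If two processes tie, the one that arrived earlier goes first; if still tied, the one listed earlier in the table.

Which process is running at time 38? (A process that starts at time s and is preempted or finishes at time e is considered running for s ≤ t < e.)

Timeline: | P1 0-5 | P2 5-10 | P3 10-15 | P4 15-16 | P1 16-17 | P5 17-21 | P6 21-26 | P7 26-31 | P8 31-36 | P2 36-39 | P3 39-44 | P8 44-49 | P3 49-53 | P8 53-56 |
Completion: P1=17  P2=39  P3=53  P4=16  P5=21  P6=26  P7=31  P8=56
Turnaround (C−A): P1=17  P2=38  P3=48  P4=11  P5=15  P6=20  P7=24  P8=46

P2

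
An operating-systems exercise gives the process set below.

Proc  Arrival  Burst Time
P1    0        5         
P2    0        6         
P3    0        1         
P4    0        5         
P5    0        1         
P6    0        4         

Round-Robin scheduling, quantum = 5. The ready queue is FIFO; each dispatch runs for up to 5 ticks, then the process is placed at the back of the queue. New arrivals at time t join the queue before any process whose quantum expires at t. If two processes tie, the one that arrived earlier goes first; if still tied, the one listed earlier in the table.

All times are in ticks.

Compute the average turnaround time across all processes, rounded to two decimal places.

15.33

Gantt: | P1 0-5 | P2 5-10 | P3 10-11 | P4 11-16 | P5 16-17 | P6 17-21 | P2 21-22 |
Completion: P1=5  P2=22  P3=11  P4=16  P5=17  P6=21
Turnaround (C−A): P1=5  P2=22  P3=11  P4=16  P5=17  P6=21
Turnaround times: P1=5, P2=22, P3=11, P4=16, P5=17, P6=21
Average turnaround = (5+22+11+16+17+21) / 6 = 92/6 = 15.33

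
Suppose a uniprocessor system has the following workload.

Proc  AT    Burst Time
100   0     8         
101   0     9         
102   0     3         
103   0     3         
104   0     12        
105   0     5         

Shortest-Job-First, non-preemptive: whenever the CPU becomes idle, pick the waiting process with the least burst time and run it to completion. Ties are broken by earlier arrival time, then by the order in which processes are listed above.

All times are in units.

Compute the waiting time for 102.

Timeline: | 102 0-3 | 103 3-6 | 105 6-11 | 100 11-19 | 101 19-28 | 104 28-40 |
Completion: 100=19  101=28  102=3  103=6  104=40  105=11
Waiting(102) = turnaround − burst = 3 − 3 = 0

0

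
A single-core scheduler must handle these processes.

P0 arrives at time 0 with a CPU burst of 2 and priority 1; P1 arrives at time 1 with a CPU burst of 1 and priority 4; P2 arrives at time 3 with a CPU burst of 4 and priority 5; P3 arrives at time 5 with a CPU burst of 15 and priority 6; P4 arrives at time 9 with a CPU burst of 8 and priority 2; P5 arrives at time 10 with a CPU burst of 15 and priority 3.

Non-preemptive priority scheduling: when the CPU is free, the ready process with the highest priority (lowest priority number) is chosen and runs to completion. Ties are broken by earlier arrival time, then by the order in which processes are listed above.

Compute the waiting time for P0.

0

Gantt: | P0 0-2 | P1 2-3 | P2 3-7 | P3 7-22 | P4 22-30 | P5 30-45 |
Completion: P0=2  P1=3  P2=7  P3=22  P4=30  P5=45
Turnaround (C−A): P0=2  P1=2  P2=4  P3=17  P4=21  P5=35
Waiting(P0) = turnaround − burst = 2 − 2 = 0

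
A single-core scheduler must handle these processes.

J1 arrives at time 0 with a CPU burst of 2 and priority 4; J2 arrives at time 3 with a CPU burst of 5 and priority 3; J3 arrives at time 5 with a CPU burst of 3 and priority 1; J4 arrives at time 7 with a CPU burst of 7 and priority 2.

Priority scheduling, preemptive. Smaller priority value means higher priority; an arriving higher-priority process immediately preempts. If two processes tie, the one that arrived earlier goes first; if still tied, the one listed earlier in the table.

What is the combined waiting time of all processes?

Gantt: | J1 0-2 | idle 2-3 | J2 3-5 | J3 5-8 | J4 8-15 | J2 15-18 |
Completion: J1=2  J2=18  J3=8  J4=15
Turnaround (C−A): J1=2  J2=15  J3=3  J4=8
Waiting = turnaround − burst: J1=0, J2=10, J3=0, J4=1
Total waiting = 0 + 10 + 0 + 1 = 11

11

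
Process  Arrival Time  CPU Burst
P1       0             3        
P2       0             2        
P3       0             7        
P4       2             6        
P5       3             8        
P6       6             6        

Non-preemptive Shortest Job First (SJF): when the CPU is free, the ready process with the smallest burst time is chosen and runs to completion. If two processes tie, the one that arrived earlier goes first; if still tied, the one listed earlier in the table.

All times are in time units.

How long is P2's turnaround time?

2

Gantt: | P2 0-2 | P1 2-5 | P4 5-11 | P6 11-17 | P3 17-24 | P5 24-32 |
Completion: P1=5  P2=2  P3=24  P4=11  P5=32  P6=17
Turnaround(P2) = completion − arrival = 2 − 0 = 2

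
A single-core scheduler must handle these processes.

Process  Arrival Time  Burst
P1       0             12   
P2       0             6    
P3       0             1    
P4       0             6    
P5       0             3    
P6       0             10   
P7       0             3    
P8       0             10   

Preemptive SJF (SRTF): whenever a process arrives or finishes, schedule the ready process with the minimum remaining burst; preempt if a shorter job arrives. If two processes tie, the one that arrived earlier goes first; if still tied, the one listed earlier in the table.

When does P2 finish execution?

13

Schedule: | P3 0-1 | P5 1-4 | P7 4-7 | P2 7-13 | P4 13-19 | P6 19-29 | P8 29-39 | P1 39-51 |
Completion: P1=51  P2=13  P3=1  P4=19  P5=4  P6=29  P7=7  P8=39
Turnaround (C−A): P1=51  P2=13  P3=1  P4=19  P5=4  P6=29  P7=7  P8=39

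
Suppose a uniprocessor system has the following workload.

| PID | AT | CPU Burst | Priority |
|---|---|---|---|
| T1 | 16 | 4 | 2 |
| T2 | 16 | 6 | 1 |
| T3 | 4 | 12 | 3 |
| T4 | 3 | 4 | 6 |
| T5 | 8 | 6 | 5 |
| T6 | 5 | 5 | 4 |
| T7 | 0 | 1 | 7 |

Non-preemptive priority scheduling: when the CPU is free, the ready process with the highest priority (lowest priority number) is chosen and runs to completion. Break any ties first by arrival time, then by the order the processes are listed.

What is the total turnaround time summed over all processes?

Gantt: | T7 0-1 | idle 1-3 | T4 3-7 | T3 7-19 | T2 19-25 | T1 25-29 | T6 29-34 | T5 34-40 |
Completion: T1=29  T2=25  T3=19  T4=7  T5=40  T6=34  T7=1
Turnaround (C−A): T1=13  T2=9  T3=15  T4=4  T5=32  T6=29  T7=1
Turnaround = completion − arrival: T1=13, T2=9, T3=15, T4=4, T5=32, T6=29, T7=1
Total turnaround = 13 + 9 + 15 + 4 + 32 + 29 + 1 = 103

103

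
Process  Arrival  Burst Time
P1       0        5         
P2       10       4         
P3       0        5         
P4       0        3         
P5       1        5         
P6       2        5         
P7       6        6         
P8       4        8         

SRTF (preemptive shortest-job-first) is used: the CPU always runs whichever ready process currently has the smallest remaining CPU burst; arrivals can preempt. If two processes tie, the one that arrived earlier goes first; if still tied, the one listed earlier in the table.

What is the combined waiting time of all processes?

Schedule: | P4 0-3 | P1 3-8 | P3 8-13 | P2 13-17 | P5 17-22 | P6 22-27 | P7 27-33 | P8 33-41 |
Completion: P1=8  P2=17  P3=13  P4=3  P5=22  P6=27  P7=33  P8=41
Waiting = turnaround − burst: P1=3, P2=3, P3=8, P4=0, P5=16, P6=20, P7=21, P8=29
Total waiting = 3 + 3 + 8 + 0 + 16 + 20 + 21 + 29 = 100

100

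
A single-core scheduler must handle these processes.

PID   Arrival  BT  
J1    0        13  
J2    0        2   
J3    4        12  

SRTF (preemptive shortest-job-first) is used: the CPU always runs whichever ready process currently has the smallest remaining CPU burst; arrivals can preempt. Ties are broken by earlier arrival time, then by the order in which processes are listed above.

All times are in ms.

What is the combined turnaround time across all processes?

40

Timeline: | J2 0-2 | J1 2-15 | J3 15-27 |
Completion: J1=15  J2=2  J3=27
Turnaround = completion − arrival: J1=15, J2=2, J3=23
Total turnaround = 15 + 2 + 23 = 40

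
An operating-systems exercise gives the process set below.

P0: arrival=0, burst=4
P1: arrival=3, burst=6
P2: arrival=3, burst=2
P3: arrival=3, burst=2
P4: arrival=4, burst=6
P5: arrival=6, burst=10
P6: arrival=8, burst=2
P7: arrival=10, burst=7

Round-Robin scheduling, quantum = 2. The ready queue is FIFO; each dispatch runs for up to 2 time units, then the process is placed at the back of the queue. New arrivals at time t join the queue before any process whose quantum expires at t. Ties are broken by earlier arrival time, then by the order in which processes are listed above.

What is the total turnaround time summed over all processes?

Timeline: | P0 0-4 | P1 4-6 | P2 6-8 | P3 8-10 | P4 10-12 | P5 12-14 | P1 14-16 | P6 16-18 | P7 18-20 | P4 20-22 | P5 22-24 | P1 24-26 | P7 26-28 | P4 28-30 | P5 30-32 | P7 32-34 | P5 34-36 | P7 36-37 | P5 37-39 |
Completion: P0=4  P1=26  P2=8  P3=10  P4=30  P5=39  P6=18  P7=37
Turnaround (C−A): P0=4  P1=23  P2=5  P3=7  P4=26  P5=33  P6=10  P7=27
Turnaround = completion − arrival: P0=4, P1=23, P2=5, P3=7, P4=26, P5=33, P6=10, P7=27
Total turnaround = 4 + 23 + 5 + 7 + 26 + 33 + 10 + 27 = 135

135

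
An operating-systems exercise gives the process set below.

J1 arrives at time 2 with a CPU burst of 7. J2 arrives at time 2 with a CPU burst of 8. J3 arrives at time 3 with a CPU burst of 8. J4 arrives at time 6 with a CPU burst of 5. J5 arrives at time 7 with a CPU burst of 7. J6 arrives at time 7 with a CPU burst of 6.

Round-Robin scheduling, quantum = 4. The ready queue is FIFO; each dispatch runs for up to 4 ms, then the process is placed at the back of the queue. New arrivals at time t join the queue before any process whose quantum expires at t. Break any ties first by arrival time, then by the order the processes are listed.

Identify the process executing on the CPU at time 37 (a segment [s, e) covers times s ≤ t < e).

Gantt: | idle 0-2 | J1 2-6 | J2 6-10 | J3 10-14 | J4 14-18 | J1 18-21 | J5 21-25 | J6 25-29 | J2 29-33 | J3 33-37 | J4 37-38 | J5 38-41 | J6 41-43 |
Completion: J1=21  J2=33  J3=37  J4=38  J5=41  J6=43
Turnaround (C−A): J1=19  J2=31  J3=34  J4=32  J5=34  J6=36

J4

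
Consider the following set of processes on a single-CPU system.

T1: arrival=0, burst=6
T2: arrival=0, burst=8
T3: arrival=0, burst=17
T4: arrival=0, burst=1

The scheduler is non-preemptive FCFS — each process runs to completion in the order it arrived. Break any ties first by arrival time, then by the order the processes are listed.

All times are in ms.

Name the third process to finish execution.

Gantt: | T1 0-6 | T2 6-14 | T3 14-31 | T4 31-32 |
Completion: T1=6  T2=14  T3=31  T4=32
Finish order: T1 → T2 → T3 → T4

T3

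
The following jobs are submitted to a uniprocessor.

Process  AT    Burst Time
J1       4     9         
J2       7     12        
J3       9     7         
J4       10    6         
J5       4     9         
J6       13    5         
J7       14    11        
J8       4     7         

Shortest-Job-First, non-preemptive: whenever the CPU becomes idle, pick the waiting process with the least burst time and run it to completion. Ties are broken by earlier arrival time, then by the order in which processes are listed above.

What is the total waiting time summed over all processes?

Timeline: | idle 0-4 | J8 4-11 | J4 11-17 | J6 17-22 | J3 22-29 | J1 29-38 | J5 38-47 | J7 47-58 | J2 58-70 |
Completion: J1=38  J2=70  J3=29  J4=17  J5=47  J6=22  J7=58  J8=11
Turnaround (C−A): J1=34  J2=63  J3=20  J4=7  J5=43  J6=9  J7=44  J8=7
Waiting = turnaround − burst: J1=25, J2=51, J3=13, J4=1, J5=34, J6=4, J7=33, J8=0
Total waiting = 25 + 51 + 13 + 1 + 34 + 4 + 33 + 0 = 161

161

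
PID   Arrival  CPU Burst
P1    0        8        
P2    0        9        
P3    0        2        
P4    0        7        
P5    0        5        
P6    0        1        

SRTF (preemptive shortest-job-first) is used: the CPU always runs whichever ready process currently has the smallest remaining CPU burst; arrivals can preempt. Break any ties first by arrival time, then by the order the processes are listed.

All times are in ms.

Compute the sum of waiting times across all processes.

Timeline: | P6 0-1 | P3 1-3 | P5 3-8 | P4 8-15 | P1 15-23 | P2 23-32 |
Completion: P1=23  P2=32  P3=3  P4=15  P5=8  P6=1
Turnaround (C−A): P1=23  P2=32  P3=3  P4=15  P5=8  P6=1
Waiting = turnaround − burst: P1=15, P2=23, P3=1, P4=8, P5=3, P6=0
Total waiting = 15 + 23 + 1 + 8 + 3 + 0 = 50

50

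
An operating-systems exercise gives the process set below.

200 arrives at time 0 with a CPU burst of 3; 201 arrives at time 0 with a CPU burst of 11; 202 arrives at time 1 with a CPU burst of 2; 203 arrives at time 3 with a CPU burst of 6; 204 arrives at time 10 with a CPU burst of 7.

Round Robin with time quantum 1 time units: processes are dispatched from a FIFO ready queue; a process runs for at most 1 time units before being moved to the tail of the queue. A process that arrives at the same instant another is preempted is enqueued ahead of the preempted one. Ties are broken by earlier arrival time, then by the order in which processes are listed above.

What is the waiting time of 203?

13

Timeline: | 200 0-1 | 201 1-2 | 202 2-3 | 200 3-4 | 201 4-5 | 203 5-6 | 202 6-7 | 200 7-8 | 201 8-9 | 203 9-10 | 201 10-11 | 204 11-12 | 203 12-13 | 201 13-14 | 204 14-15 | 203 15-16 | 201 16-17 | 204 17-18 | 203 18-19 | 201 19-20 | 204 20-21 | 203 21-22 | 201 22-23 | 204 23-24 | 201 24-25 | 204 25-26 | 201 26-27 | 204 27-28 | 201 28-29 |
Completion: 200=8  201=29  202=7  203=22  204=28
Waiting(203) = turnaround − burst = 19 − 6 = 13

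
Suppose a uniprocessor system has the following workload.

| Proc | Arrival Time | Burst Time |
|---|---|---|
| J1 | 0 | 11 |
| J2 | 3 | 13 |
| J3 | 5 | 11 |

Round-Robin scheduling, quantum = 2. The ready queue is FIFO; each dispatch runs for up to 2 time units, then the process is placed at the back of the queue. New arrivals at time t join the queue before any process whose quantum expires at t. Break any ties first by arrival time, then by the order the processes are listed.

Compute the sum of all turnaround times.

Schedule: | J1 0-4 | J2 4-6 | J1 6-8 | J3 8-10 | J2 10-12 | J1 12-14 | J3 14-16 | J2 16-18 | J1 18-20 | J3 20-22 | J2 22-24 | J1 24-25 | J3 25-27 | J2 27-29 | J3 29-31 | J2 31-33 | J3 33-34 | J2 34-35 |
Completion: J1=25  J2=35  J3=34
Turnaround (C−A): J1=25  J2=32  J3=29
Turnaround = completion − arrival: J1=25, J2=32, J3=29
Total turnaround = 25 + 32 + 29 = 86

86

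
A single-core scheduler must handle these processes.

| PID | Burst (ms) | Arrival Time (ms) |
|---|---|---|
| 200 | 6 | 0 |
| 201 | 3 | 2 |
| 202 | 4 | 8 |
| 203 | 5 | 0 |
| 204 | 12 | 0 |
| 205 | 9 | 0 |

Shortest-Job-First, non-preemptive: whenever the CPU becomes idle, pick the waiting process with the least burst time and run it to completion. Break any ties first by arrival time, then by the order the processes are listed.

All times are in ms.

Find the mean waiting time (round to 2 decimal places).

10.00

Schedule: | 203 0-5 | 201 5-8 | 202 8-12 | 200 12-18 | 205 18-27 | 204 27-39 |
Completion: 200=18  201=8  202=12  203=5  204=39  205=27
Waiting times: 200=12, 201=3, 202=0, 203=0, 204=27, 205=18
Average waiting = (12+3+0+0+27+18) / 6 = 60/6 = 10.00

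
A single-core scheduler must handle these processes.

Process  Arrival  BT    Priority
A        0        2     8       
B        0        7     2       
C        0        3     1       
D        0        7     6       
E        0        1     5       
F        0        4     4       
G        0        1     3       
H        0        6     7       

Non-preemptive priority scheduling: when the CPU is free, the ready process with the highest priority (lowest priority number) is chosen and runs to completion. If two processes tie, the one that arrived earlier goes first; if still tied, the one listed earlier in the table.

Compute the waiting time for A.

29

Timeline: | C 0-3 | B 3-10 | G 10-11 | F 11-15 | E 15-16 | D 16-23 | H 23-29 | A 29-31 |
Completion: A=31  B=10  C=3  D=23  E=16  F=15  G=11  H=29
Waiting(A) = turnaround − burst = 31 − 2 = 29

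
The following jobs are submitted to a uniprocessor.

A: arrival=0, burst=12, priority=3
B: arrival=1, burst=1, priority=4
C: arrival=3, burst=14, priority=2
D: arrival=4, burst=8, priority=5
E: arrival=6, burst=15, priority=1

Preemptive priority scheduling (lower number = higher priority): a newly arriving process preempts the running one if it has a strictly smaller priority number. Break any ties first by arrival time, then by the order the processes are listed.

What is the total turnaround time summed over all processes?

172

Gantt: | A 0-3 | C 3-6 | E 6-21 | C 21-32 | A 32-41 | B 41-42 | D 42-50 |
Completion: A=41  B=42  C=32  D=50  E=21
Turnaround (C−A): A=41  B=41  C=29  D=46  E=15
Turnaround = completion − arrival: A=41, B=41, C=29, D=46, E=15
Total turnaround = 41 + 41 + 29 + 46 + 15 = 172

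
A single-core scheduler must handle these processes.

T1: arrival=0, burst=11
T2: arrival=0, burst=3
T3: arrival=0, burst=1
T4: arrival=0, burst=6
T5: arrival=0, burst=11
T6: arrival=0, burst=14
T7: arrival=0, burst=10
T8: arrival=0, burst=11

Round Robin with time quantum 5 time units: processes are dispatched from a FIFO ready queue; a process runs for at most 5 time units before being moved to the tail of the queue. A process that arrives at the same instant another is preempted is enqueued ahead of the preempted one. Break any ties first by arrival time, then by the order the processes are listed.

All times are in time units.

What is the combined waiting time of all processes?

Schedule: | T1 0-5 | T2 5-8 | T3 8-9 | T4 9-14 | T5 14-19 | T6 19-24 | T7 24-29 | T8 29-34 | T1 34-39 | T4 39-40 | T5 40-45 | T6 45-50 | T7 50-55 | T8 55-60 | T1 60-61 | T5 61-62 | T6 62-66 | T8 66-67 |
Completion: T1=61  T2=8  T3=9  T4=40  T5=62  T6=66  T7=55  T8=67
Turnaround (C−A): T1=61  T2=8  T3=9  T4=40  T5=62  T6=66  T7=55  T8=67
Waiting = turnaround − burst: T1=50, T2=5, T3=8, T4=34, T5=51, T6=52, T7=45, T8=56
Total waiting = 50 + 5 + 8 + 34 + 51 + 52 + 45 + 56 = 301

301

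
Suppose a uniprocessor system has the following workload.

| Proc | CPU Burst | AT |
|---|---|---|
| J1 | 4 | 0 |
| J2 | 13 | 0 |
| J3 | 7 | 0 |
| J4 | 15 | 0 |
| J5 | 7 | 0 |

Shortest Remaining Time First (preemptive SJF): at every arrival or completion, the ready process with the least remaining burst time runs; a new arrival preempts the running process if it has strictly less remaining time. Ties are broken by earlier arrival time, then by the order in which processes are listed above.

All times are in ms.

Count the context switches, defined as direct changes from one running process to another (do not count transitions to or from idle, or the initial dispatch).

4

Schedule: | J1 0-4 | J3 4-11 | J5 11-18 | J2 18-31 | J4 31-46 |
Completion: J1=4  J2=31  J3=11  J4=46  J5=18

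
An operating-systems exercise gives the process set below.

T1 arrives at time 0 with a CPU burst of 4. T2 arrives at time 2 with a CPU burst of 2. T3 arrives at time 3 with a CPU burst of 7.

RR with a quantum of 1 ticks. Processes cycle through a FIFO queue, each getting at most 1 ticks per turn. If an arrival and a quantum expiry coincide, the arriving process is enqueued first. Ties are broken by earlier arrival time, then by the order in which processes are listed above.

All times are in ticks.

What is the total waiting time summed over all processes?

Schedule: | T1 0-2 | T2 2-3 | T1 3-4 | T3 4-5 | T2 5-6 | T1 6-7 | T3 7-13 |
Completion: T1=7  T2=6  T3=13
Turnaround (C−A): T1=7  T2=4  T3=10
Waiting = turnaround − burst: T1=3, T2=2, T3=3
Total waiting = 3 + 2 + 3 = 8

8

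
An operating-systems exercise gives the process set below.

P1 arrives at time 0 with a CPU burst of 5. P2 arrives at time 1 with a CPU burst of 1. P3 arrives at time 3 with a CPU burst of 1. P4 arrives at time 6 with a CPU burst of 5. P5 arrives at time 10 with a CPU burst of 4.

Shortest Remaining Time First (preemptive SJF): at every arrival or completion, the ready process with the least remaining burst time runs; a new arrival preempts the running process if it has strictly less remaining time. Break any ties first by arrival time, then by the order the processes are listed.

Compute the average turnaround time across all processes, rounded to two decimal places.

4.20

Timeline: | P1 0-1 | P2 1-2 | P1 2-3 | P3 3-4 | P1 4-7 | P4 7-12 | P5 12-16 |
Completion: P1=7  P2=2  P3=4  P4=12  P5=16
Turnaround (C−A): P1=7  P2=1  P3=1  P4=6  P5=6
Turnaround times: P1=7, P2=1, P3=1, P4=6, P5=6
Average turnaround = (7+1+1+6+6) / 5 = 21/5 = 4.20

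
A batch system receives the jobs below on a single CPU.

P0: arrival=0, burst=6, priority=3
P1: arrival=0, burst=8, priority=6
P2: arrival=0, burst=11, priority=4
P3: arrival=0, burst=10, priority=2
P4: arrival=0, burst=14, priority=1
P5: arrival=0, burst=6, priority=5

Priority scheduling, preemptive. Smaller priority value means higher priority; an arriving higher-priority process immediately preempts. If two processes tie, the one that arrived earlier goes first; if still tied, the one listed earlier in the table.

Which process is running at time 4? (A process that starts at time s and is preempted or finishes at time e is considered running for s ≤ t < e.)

P4

Timeline: | P4 0-14 | P3 14-24 | P0 24-30 | P2 30-41 | P5 41-47 | P1 47-55 |
Completion: P0=30  P1=55  P2=41  P3=24  P4=14  P5=47
Turnaround (C−A): P0=30  P1=55  P2=41  P3=24  P4=14  P5=47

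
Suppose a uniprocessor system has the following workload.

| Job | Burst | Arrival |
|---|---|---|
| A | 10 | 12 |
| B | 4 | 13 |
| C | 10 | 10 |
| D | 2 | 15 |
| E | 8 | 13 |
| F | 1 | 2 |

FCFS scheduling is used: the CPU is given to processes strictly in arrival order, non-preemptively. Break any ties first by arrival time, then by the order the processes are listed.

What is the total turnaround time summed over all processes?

108

Schedule: | idle 0-2 | F 2-3 | idle 3-10 | C 10-20 | A 20-30 | B 30-34 | E 34-42 | D 42-44 |
Completion: A=30  B=34  C=20  D=44  E=42  F=3
Turnaround = completion − arrival: A=18, B=21, C=10, D=29, E=29, F=1
Total turnaround = 18 + 21 + 10 + 29 + 29 + 1 = 108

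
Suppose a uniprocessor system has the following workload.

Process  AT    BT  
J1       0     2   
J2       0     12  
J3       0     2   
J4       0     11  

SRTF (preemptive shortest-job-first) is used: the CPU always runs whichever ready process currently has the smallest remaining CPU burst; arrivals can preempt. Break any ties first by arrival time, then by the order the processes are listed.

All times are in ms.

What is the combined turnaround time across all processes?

Timeline: | J1 0-2 | J3 2-4 | J4 4-15 | J2 15-27 |
Completion: J1=2  J2=27  J3=4  J4=15
Turnaround (C−A): J1=2  J2=27  J3=4  J4=15
Turnaround = completion − arrival: J1=2, J2=27, J3=4, J4=15
Total turnaround = 2 + 27 + 4 + 15 = 48

48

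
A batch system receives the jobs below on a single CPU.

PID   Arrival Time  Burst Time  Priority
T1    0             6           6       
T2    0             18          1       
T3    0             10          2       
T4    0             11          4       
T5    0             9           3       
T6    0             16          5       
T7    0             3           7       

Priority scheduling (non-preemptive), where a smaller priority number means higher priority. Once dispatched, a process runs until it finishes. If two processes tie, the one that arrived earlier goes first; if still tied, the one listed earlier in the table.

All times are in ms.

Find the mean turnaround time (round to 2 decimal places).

Schedule: | T2 0-18 | T3 18-28 | T5 28-37 | T4 37-48 | T6 48-64 | T1 64-70 | T7 70-73 |
Completion: T1=70  T2=18  T3=28  T4=48  T5=37  T6=64  T7=73
Turnaround (C−A): T1=70  T2=18  T3=28  T4=48  T5=37  T6=64  T7=73
Turnaround times: T1=70, T2=18, T3=28, T4=48, T5=37, T6=64, T7=73
Average turnaround = (70+18+28+48+37+64+73) / 7 = 338/7 = 48.29

48.29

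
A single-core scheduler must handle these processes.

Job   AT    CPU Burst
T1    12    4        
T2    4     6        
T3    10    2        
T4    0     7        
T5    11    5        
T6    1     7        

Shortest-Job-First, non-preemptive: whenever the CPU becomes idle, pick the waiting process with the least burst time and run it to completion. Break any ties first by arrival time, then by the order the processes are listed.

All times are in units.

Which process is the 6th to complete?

T6

Timeline: | T4 0-7 | T2 7-13 | T3 13-15 | T1 15-19 | T5 19-24 | T6 24-31 |
Completion: T1=19  T2=13  T3=15  T4=7  T5=24  T6=31
Turnaround (C−A): T1=7  T2=9  T3=5  T4=7  T5=13  T6=30
Finish order: T4 → T2 → T3 → T1 → T5 → T6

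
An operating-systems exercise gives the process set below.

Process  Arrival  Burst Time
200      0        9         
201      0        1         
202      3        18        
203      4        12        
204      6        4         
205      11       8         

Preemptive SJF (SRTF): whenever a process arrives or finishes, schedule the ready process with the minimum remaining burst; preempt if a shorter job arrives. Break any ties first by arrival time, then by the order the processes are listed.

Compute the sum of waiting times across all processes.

57

Gantt: | 201 0-1 | 200 1-10 | 204 10-14 | 205 14-22 | 203 22-34 | 202 34-52 |
Completion: 200=10  201=1  202=52  203=34  204=14  205=22
Turnaround (C−A): 200=10  201=1  202=49  203=30  204=8  205=11
Waiting = turnaround − burst: 200=1, 201=0, 202=31, 203=18, 204=4, 205=3
Total waiting = 1 + 0 + 31 + 18 + 4 + 3 = 57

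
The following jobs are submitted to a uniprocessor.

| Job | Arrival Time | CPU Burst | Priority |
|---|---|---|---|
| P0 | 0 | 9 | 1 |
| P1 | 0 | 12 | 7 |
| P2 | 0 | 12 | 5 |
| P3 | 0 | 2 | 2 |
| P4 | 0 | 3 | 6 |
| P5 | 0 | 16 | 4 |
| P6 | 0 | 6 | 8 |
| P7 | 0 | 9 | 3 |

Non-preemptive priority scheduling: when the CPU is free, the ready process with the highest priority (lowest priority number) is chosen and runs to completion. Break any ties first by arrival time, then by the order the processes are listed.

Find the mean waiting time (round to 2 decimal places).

29.75

Schedule: | P0 0-9 | P3 9-11 | P7 11-20 | P5 20-36 | P2 36-48 | P4 48-51 | P1 51-63 | P6 63-69 |
Completion: P0=9  P1=63  P2=48  P3=11  P4=51  P5=36  P6=69  P7=20
Waiting times: P0=0, P1=51, P2=36, P3=9, P4=48, P5=20, P6=63, P7=11
Average waiting = (0+51+36+9+48+20+63+11) / 8 = 238/8 = 29.75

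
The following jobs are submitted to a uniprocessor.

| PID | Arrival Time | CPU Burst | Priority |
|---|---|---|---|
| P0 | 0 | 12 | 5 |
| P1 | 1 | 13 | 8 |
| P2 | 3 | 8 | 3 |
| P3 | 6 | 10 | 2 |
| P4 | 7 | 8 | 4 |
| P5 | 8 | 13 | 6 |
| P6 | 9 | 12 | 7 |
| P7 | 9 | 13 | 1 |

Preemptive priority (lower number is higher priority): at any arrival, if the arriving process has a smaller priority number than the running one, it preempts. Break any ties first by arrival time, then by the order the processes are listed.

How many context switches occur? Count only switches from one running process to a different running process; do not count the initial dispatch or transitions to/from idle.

Schedule: | P0 0-3 | P2 3-6 | P3 6-9 | P7 9-22 | P3 22-29 | P2 29-34 | P4 34-42 | P0 42-51 | P5 51-64 | P6 64-76 | P1 76-89 |
Completion: P0=51  P1=89  P2=34  P3=29  P4=42  P5=64  P6=76  P7=22

10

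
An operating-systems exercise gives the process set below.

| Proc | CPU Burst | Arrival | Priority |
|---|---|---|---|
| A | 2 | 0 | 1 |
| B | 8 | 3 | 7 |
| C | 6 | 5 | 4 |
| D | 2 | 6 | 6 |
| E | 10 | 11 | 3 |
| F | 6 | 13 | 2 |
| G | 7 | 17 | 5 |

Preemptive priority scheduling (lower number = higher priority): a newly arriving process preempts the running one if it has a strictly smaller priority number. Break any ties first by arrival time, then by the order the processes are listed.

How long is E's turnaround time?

Schedule: | A 0-2 | idle 2-3 | B 3-5 | C 5-11 | E 11-13 | F 13-19 | E 19-27 | G 27-34 | D 34-36 | B 36-42 |
Completion: A=2  B=42  C=11  D=36  E=27  F=19  G=34
Turnaround (C−A): A=2  B=39  C=6  D=30  E=16  F=6  G=17
Turnaround(E) = completion − arrival = 27 − 11 = 16

16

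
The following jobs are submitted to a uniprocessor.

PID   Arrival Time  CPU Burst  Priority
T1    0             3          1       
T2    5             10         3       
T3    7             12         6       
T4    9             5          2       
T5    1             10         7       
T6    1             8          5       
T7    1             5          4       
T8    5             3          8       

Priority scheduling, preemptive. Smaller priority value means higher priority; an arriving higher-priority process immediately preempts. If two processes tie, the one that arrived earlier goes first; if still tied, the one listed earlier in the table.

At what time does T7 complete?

Gantt: | T1 0-3 | T7 3-5 | T2 5-9 | T4 9-14 | T2 14-20 | T7 20-23 | T6 23-31 | T3 31-43 | T5 43-53 | T8 53-56 |
Completion: T1=3  T2=20  T3=43  T4=14  T5=53  T6=31  T7=23  T8=56
Turnaround (C−A): T1=3  T2=15  T3=36  T4=5  T5=52  T6=30  T7=22  T8=51

23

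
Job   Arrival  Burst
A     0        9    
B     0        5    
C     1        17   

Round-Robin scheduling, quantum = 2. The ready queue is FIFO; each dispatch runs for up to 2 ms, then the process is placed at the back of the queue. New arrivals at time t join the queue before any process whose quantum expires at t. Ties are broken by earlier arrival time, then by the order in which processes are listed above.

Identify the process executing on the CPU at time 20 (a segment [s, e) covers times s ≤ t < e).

C

Timeline: | A 0-2 | B 2-4 | C 4-6 | A 6-8 | B 8-10 | C 10-12 | A 12-14 | B 14-15 | C 15-17 | A 17-19 | C 19-21 | A 21-22 | C 22-31 |
Completion: A=22  B=15  C=31
Turnaround (C−A): A=22  B=15  C=30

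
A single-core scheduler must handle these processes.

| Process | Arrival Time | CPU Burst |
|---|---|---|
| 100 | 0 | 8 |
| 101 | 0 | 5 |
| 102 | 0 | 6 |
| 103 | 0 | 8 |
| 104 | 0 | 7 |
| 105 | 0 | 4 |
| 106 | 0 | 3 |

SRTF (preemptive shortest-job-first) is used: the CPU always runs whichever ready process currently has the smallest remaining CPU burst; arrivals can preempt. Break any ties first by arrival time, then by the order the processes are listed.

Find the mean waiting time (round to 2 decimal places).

Gantt: | 106 0-3 | 105 3-7 | 101 7-12 | 102 12-18 | 104 18-25 | 100 25-33 | 103 33-41 |
Completion: 100=33  101=12  102=18  103=41  104=25  105=7  106=3
Turnaround (C−A): 100=33  101=12  102=18  103=41  104=25  105=7  106=3
Waiting times: 100=25, 101=7, 102=12, 103=33, 104=18, 105=3, 106=0
Average waiting = (25+7+12+33+18+3+0) / 7 = 98/7 = 14.00

14.00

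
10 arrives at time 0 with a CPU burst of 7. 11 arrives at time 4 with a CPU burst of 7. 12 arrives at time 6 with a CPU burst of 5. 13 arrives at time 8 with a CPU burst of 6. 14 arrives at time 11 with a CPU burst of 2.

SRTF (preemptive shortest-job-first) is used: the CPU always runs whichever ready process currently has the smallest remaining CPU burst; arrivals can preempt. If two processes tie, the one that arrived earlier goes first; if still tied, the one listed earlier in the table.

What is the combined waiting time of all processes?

Gantt: | 10 0-7 | 12 7-12 | 14 12-14 | 13 14-20 | 11 20-27 |
Completion: 10=7  11=27  12=12  13=20  14=14
Turnaround (C−A): 10=7  11=23  12=6  13=12  14=3
Waiting = turnaround − burst: 10=0, 11=16, 12=1, 13=6, 14=1
Total waiting = 0 + 16 + 1 + 6 + 1 = 24

24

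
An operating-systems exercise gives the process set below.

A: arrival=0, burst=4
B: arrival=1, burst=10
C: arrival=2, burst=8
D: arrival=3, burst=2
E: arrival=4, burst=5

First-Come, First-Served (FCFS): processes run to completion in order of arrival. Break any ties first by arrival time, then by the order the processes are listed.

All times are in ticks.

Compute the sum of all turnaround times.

Timeline: | A 0-4 | B 4-14 | C 14-22 | D 22-24 | E 24-29 |
Completion: A=4  B=14  C=22  D=24  E=29
Turnaround = completion − arrival: A=4, B=13, C=20, D=21, E=25
Total turnaround = 4 + 13 + 20 + 21 + 25 = 83

83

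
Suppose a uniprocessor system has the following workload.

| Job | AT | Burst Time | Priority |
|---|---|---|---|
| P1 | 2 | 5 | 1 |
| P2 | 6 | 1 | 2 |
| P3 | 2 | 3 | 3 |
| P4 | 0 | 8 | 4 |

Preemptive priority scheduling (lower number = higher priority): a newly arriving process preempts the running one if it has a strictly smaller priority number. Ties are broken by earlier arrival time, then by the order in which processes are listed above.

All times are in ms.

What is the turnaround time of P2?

Schedule: | P4 0-2 | P1 2-7 | P2 7-8 | P3 8-11 | P4 11-17 |
Completion: P1=7  P2=8  P3=11  P4=17
Turnaround(P2) = completion − arrival = 8 − 6 = 2

2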